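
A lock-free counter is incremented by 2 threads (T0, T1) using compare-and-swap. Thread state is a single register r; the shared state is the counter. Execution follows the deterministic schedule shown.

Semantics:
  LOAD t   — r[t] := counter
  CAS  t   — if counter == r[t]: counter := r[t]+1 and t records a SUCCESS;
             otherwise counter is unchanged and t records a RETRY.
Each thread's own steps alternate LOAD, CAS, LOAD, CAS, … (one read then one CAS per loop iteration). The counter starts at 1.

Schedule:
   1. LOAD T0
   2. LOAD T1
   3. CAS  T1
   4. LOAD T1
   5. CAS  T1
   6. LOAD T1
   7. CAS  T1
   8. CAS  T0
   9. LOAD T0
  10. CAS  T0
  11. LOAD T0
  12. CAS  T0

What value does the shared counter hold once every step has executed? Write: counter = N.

counter = 6

T0 LOAD — after: cnt=1, r=1 — load
T1 LOAD — after: cnt=1, r=1 — load
T1 CAS — after: cnt=2, r=1 — ok
T1 LOAD — after: cnt=2, r=2 — load
T1 CAS — after: cnt=3, r=2 — ok
T1 LOAD — after: cnt=3, r=3 — load
T1 CAS — after: cnt=4, r=3 — ok
T0 CAS — after: cnt=4, r=1 — retry
T0 LOAD — after: cnt=4, r=4 — load
T0 CAS — after: cnt=5, r=4 — ok
T0 LOAD — after: cnt=5, r=5 — load
T0 CAS — after: cnt=6, r=5 — ok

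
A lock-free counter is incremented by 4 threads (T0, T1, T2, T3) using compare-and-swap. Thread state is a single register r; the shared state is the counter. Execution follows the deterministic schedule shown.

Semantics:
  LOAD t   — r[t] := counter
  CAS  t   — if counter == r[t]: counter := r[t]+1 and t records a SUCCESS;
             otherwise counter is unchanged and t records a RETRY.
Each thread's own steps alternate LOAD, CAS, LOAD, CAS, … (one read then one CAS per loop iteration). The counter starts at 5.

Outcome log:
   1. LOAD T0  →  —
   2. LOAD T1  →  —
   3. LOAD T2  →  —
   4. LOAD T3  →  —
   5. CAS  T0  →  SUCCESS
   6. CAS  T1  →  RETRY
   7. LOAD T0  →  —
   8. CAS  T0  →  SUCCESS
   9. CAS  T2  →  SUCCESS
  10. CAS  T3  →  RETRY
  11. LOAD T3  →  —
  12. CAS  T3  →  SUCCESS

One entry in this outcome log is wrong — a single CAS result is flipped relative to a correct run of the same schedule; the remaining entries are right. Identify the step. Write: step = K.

Correct run:
1. LOAD T0 → mem=5 r[T0]=5 [LOAD]
2. LOAD T1 → mem=5 r[T1]=5 [LOAD]
3. LOAD T2 → mem=5 r[T2]=5 [LOAD]
4. LOAD T3 → mem=5 r[T3]=5 [LOAD]
5. CAS T0 → mem=6 r[T0]=5 [OK]
6. CAS T1 → mem=6 r[T1]=5 [RETRY]
7. LOAD T0 → mem=6 r[T0]=6 [LOAD]
8. CAS T0 → mem=7 r[T0]=6 [OK]
9. CAS T2 → mem=7 r[T2]=5 [RETRY]
10. CAS T3 → mem=7 r[T3]=5 [RETRY]
11. LOAD T3 → mem=7 r[T3]=7 [LOAD]
12. CAS T3 → mem=8 r[T3]=7 [OK]
Log disagrees first at step 9.

step = 9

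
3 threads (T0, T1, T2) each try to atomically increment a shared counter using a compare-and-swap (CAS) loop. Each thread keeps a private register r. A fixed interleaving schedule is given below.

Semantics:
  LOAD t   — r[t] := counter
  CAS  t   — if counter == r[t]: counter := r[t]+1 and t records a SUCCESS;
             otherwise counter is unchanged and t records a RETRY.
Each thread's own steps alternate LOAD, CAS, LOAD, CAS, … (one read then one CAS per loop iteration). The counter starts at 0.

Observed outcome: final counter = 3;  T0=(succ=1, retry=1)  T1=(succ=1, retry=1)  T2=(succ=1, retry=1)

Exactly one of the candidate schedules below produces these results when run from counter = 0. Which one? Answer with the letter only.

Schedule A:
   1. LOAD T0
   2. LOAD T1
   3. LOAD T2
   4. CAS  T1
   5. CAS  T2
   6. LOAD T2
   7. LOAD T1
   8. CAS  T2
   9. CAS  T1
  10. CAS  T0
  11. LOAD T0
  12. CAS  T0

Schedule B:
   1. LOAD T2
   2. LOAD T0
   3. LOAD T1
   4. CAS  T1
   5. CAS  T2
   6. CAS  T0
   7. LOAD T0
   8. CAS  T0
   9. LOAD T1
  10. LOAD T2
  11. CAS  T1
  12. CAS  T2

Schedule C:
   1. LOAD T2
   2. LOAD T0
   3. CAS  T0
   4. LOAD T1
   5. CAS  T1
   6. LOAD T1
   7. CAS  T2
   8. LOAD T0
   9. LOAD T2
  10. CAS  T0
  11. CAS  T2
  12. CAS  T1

Simulating candidate A:
   1) LOAD T0:  M=0  r_T0=0
   2) LOAD T1:  M=0  r_T1=0
   3) LOAD T2:  M=0  r_T2=0
   4) CAS  T1:  M=1  r_T1=0 ✓
   5) CAS  T2:  M=1  r_T2=0 ✗
   6) LOAD T2:  M=1  r_T2=1
   7) LOAD T1:  M=1  r_T1=1
   8) CAS  T2:  M=2  r_T2=1 ✓
   9) CAS  T1:  M=2  r_T1=1 ✗
  10) CAS  T0:  M=2  r_T0=0 ✗
  11) LOAD T0:  M=2  r_T0=2
  12) CAS  T0:  M=3  r_T0=2 ✓

A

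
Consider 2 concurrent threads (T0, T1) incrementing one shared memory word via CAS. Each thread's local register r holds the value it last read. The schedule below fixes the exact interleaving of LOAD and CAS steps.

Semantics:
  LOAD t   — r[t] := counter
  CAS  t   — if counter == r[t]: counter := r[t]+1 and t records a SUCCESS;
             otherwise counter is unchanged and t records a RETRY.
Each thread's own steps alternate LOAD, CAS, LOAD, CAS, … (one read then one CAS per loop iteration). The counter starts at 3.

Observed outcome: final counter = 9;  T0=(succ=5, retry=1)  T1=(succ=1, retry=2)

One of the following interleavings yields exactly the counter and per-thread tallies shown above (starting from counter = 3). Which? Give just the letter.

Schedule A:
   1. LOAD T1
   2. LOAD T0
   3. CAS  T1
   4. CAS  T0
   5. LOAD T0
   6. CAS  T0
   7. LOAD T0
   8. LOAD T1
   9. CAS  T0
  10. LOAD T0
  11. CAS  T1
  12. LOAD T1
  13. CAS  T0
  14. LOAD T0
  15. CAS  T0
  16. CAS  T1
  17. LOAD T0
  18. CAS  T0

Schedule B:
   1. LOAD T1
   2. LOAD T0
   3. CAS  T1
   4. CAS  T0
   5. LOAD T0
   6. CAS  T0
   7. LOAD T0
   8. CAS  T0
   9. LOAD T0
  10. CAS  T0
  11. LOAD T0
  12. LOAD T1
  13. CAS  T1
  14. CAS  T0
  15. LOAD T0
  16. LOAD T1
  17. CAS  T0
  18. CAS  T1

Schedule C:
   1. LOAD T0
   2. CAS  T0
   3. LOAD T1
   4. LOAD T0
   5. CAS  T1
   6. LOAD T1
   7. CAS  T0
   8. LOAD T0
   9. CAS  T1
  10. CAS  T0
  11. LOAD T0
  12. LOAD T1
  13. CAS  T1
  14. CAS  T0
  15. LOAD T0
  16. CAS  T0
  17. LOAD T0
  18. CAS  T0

A

Tracing schedule A:
1. LOAD T1 → mem=3 r[T1]=3 [LOAD]
2. LOAD T0 → mem=3 r[T0]=3 [LOAD]
3. CAS T1 → mem=4 r[T1]=3 [OK]
4. CAS T0 → mem=4 r[T0]=3 [RETRY]
5. LOAD T0 → mem=4 r[T0]=4 [LOAD]
6. CAS T0 → mem=5 r[T0]=4 [OK]
7. LOAD T0 → mem=5 r[T0]=5 [LOAD]
8. LOAD T1 → mem=5 r[T1]=5 [LOAD]
9. CAS T0 → mem=6 r[T0]=5 [OK]
10. LOAD T0 → mem=6 r[T0]=6 [LOAD]
11. CAS T1 → mem=6 r[T1]=5 [RETRY]
12. LOAD T1 → mem=6 r[T1]=6 [LOAD]
13. CAS T0 → mem=7 r[T0]=6 [OK]
14. LOAD T0 → mem=7 r[T0]=7 [LOAD]
15. CAS T0 → mem=8 r[T0]=7 [OK]
16. CAS T1 → mem=8 r[T1]=6 [RETRY]
17. LOAD T0 → mem=8 r[T0]=8 [LOAD]
18. CAS T0 → mem=9 r[T0]=8 [OK]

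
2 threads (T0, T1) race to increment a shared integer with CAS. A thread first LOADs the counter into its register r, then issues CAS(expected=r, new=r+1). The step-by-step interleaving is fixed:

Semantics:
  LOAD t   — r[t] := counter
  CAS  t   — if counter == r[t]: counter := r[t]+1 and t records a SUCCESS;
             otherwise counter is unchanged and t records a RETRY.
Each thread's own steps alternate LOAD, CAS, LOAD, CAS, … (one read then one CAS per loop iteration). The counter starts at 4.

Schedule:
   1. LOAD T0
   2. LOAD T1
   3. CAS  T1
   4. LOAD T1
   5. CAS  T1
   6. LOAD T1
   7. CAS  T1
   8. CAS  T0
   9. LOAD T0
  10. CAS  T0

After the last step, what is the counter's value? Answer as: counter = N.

   1) LOAD T0:  M=4  r_T0=4
   2) LOAD T1:  M=4  r_T1=4
   3) CAS  T1:  M=5  r_T1=4 ✓
   4) LOAD T1:  M=5  r_T1=5
   5) CAS  T1:  M=6  r_T1=5 ✓
   6) LOAD T1:  M=6  r_T1=6
   7) CAS  T1:  M=7  r_T1=6 ✓
   8) CAS  T0:  M=7  r_T0=4 ✗
   9) LOAD T0:  M=7  r_T0=7
  10) CAS  T0:  M=8  r_T0=7 ✓

counter = 8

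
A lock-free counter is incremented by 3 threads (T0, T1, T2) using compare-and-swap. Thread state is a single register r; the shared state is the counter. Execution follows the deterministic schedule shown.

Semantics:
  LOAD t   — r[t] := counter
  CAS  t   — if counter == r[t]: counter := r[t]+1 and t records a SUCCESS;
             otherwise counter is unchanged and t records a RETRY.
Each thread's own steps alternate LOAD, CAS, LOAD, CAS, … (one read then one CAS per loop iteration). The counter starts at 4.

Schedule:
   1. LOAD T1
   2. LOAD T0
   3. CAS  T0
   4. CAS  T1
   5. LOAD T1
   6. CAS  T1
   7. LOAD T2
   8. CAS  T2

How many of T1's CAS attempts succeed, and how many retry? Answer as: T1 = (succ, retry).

T1 = (1, 1)

   1) LOAD T1:  M=4  r_T1=4
   2) LOAD T0:  M=4  r_T0=4
   3) CAS  T0:  M=5  r_T0=4 ✓
   4) CAS  T1:  M=5  r_T1=4 ✗
   5) LOAD T1:  M=5  r_T1=5
   6) CAS  T1:  M=6  r_T1=5 ✓
   7) LOAD T2:  M=6  r_T2=6
   8) CAS  T2:  M=7  r_T2=6 ✓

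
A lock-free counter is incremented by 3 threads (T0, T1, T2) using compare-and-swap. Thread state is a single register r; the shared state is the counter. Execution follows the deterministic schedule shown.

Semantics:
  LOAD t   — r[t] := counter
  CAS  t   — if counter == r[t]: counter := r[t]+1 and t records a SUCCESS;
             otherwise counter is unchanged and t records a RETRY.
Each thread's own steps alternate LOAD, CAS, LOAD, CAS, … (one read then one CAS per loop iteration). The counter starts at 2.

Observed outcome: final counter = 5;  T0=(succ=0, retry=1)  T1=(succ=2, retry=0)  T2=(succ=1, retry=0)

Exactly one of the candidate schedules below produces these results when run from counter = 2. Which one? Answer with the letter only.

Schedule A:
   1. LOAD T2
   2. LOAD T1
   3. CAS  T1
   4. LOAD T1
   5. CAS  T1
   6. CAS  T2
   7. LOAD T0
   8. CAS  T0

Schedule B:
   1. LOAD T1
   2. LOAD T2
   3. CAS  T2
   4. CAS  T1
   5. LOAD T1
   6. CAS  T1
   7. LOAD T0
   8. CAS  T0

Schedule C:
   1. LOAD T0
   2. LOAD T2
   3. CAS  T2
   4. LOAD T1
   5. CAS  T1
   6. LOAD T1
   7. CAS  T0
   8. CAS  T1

C

Run C:
[1] T0.load  rd  (counter 2, T0.r 2)
[2] T2.load  rd  (counter 2, T2.r 2)
[3] T2.cas  hit  (counter 3, T2.r 2)
[4] T1.load  rd  (counter 3, T1.r 3)
[5] T1.cas  hit  (counter 4, T1.r 3)
[6] T1.load  rd  (counter 4, T1.r 4)
[7] T0.cas  miss  (counter 4, T0.r 2)
[8] T1.cas  hit  (counter 5, T1.r 4)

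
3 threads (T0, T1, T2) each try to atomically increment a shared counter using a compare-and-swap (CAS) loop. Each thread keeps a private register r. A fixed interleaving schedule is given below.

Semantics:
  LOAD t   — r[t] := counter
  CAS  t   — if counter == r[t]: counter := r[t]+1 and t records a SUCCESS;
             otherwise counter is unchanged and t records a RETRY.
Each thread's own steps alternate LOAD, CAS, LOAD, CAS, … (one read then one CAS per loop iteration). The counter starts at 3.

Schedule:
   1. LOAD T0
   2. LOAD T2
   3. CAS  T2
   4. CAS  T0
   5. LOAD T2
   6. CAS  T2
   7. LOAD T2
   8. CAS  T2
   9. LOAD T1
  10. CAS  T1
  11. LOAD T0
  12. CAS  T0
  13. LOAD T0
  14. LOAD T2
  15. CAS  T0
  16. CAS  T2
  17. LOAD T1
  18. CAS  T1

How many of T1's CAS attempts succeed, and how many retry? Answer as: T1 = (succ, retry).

T1 = (2, 0)

   1) LOAD T0:  M=3  r_T0=3
   2) LOAD T2:  M=3  r_T2=3
   3) CAS  T2:  M=4  r_T2=3 ✓
   4) CAS  T0:  M=4  r_T0=3 ✗
   5) LOAD T2:  M=4  r_T2=4
   6) CAS  T2:  M=5  r_T2=4 ✓
   7) LOAD T2:  M=5  r_T2=5
   8) CAS  T2:  M=6  r_T2=5 ✓
   9) LOAD T1:  M=6  r_T1=6
  10) CAS  T1:  M=7  r_T1=6 ✓
  11) LOAD T0:  M=7  r_T0=7
  12) CAS  T0:  M=8  r_T0=7 ✓
  13) LOAD T0:  M=8  r_T0=8
  14) LOAD T2:  M=8  r_T2=8
  15) CAS  T0:  M=9  r_T0=8 ✓
  16) CAS  T2:  M=9  r_T2=8 ✗
  17) LOAD T1:  M=9  r_T1=9
  18) CAS  T1:  M=10  r_T1=9 ✓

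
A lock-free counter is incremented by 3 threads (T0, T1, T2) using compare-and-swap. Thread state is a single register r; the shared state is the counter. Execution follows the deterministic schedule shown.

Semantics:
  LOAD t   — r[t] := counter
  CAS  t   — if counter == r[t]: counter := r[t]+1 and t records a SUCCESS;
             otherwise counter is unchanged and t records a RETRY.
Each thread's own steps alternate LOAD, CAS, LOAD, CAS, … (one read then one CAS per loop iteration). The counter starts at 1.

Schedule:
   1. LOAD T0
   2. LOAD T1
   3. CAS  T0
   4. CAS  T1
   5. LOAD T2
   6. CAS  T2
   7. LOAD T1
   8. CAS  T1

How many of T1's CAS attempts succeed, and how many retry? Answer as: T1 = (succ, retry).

T1 = (1, 1)

#1 T0 reads 1
#2 T1 reads 1
#3 T0 CAS(1→2) writes; counter now 2
#4 T1 CAS(1→2) fails; counter now 2
#5 T2 reads 2
#6 T2 CAS(2→3) writes; counter now 3
#7 T1 reads 3
#8 T1 CAS(3→4) writes; counter now 4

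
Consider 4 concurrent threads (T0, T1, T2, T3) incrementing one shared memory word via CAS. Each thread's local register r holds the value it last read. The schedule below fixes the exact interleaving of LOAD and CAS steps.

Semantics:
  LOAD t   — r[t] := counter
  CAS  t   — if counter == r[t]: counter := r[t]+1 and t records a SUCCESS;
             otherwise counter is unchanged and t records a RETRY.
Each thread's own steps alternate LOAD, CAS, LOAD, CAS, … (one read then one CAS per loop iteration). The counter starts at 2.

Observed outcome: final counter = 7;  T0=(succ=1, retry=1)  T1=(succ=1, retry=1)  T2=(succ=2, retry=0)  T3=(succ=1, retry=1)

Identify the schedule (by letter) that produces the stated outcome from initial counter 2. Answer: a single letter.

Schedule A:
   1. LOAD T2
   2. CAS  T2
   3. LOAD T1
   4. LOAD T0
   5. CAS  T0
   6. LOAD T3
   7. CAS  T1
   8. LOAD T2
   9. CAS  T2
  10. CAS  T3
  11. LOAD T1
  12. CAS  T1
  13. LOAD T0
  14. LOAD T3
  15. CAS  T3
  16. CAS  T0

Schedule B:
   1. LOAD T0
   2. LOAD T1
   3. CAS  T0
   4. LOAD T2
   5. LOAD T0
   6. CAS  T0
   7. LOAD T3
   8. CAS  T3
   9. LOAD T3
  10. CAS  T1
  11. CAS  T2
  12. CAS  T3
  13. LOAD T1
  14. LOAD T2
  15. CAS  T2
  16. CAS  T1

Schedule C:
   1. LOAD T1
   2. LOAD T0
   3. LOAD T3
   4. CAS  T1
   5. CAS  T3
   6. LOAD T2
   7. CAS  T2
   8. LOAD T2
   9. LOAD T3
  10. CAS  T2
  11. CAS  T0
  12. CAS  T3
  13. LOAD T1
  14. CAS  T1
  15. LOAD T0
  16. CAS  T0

Simulating candidate A:
T2 LOAD — after: cnt=2, r=2 — load
T2 CAS — after: cnt=3, r=2 — ok
T1 LOAD — after: cnt=3, r=3 — load
T0 LOAD — after: cnt=3, r=3 — load
T0 CAS — after: cnt=4, r=3 — ok
T3 LOAD — after: cnt=4, r=4 — load
T1 CAS — after: cnt=4, r=3 — retry
T2 LOAD — after: cnt=4, r=4 — load
T2 CAS — after: cnt=5, r=4 — ok
T3 CAS — after: cnt=5, r=4 — retry
T1 LOAD — after: cnt=5, r=5 — load
T1 CAS — after: cnt=6, r=5 — ok
T0 LOAD — after: cnt=6, r=6 — load
T3 LOAD — after: cnt=6, r=6 — load
T3 CAS — after: cnt=7, r=6 — ok
T0 CAS — after: cnt=7, r=6 — retry

A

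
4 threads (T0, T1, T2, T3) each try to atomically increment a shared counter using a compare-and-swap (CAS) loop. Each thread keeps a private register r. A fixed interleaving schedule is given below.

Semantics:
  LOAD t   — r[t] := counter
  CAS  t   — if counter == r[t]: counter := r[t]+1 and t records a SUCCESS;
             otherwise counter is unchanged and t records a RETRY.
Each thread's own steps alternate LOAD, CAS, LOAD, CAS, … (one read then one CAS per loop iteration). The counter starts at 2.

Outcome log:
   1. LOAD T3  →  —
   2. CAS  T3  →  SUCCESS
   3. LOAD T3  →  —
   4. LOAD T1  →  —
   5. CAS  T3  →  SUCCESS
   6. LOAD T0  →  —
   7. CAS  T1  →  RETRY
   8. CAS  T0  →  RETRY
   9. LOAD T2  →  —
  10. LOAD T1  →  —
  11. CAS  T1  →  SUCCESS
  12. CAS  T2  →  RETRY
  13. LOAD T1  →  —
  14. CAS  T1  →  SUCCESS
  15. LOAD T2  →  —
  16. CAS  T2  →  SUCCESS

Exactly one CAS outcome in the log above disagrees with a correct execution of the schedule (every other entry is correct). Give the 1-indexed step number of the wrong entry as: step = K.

step = 8

Reference trace:
T3 LOAD — after: cnt=2, r=2 — load
T3 CAS — after: cnt=3, r=2 — ok
T3 LOAD — after: cnt=3, r=3 — load
T1 LOAD — after: cnt=3, r=3 — load
T3 CAS — after: cnt=4, r=3 — ok
T0 LOAD — after: cnt=4, r=4 — load
T1 CAS — after: cnt=4, r=3 — retry
T0 CAS — after: cnt=5, r=4 — ok
T2 LOAD — after: cnt=5, r=5 — load
T1 LOAD — after: cnt=5, r=5 — load
T1 CAS — after: cnt=6, r=5 — ok
T2 CAS — after: cnt=6, r=5 — retry
T1 LOAD — after: cnt=6, r=6 — load
T1 CAS — after: cnt=7, r=6 — ok
T2 LOAD — after: cnt=7, r=7 — load
T2 CAS — after: cnt=8, r=7 — ok
Mismatch at 8.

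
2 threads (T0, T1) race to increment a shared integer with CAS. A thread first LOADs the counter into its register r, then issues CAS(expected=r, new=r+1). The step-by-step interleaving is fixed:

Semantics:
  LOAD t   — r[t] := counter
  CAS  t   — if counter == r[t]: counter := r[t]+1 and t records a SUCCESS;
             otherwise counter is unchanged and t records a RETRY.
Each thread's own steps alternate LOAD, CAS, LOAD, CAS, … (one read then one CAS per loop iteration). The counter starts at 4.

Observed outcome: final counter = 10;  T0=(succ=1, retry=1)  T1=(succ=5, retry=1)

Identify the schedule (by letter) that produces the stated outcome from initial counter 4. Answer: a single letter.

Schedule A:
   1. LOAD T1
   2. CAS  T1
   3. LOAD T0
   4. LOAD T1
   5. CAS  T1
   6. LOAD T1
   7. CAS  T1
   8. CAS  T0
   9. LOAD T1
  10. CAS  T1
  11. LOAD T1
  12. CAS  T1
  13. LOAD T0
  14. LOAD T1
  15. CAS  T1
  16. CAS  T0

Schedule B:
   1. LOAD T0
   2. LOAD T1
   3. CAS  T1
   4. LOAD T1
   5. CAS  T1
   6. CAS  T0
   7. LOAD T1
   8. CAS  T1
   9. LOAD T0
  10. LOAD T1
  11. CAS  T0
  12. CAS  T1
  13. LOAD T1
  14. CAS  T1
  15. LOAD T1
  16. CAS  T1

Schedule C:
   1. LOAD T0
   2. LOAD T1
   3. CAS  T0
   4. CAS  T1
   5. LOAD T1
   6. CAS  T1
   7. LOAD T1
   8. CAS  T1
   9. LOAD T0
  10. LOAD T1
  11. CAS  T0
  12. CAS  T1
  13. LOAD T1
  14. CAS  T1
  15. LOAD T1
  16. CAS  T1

Run B:
#1 T0 reads 4
#2 T1 reads 4
#3 T1 CAS(4→5) writes; counter now 5
#4 T1 reads 5
#5 T1 CAS(5→6) writes; counter now 6
#6 T0 CAS(4→5) fails; counter now 6
#7 T1 reads 6
#8 T1 CAS(6→7) writes; counter now 7
#9 T0 reads 7
#10 T1 reads 7
#11 T0 CAS(7→8) writes; counter now 8
#12 T1 CAS(7→8) fails; counter now 8
#13 T1 reads 8
#14 T1 CAS(8→9) writes; counter now 9
#15 T1 reads 9
#16 T1 CAS(9→10) writes; counter now 10

B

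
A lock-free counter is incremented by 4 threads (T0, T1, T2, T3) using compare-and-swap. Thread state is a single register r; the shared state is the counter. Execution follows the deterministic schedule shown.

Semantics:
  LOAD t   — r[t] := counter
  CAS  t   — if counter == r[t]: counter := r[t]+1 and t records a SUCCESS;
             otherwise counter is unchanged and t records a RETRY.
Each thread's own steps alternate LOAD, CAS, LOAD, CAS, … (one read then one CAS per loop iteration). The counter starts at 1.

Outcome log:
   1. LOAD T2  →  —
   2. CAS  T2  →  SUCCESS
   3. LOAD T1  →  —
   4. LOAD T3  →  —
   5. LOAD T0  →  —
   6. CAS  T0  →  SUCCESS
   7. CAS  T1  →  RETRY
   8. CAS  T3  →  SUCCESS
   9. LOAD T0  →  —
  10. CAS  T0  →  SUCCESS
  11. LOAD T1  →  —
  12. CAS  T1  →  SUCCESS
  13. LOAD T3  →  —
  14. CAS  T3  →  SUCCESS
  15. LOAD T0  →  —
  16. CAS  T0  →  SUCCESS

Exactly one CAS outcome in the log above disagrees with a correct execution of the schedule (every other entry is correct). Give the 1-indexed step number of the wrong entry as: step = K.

Reference trace:
#1 T2 reads 1
#2 T2 CAS(1→2) writes; counter now 2
#3 T1 reads 2
#4 T3 reads 2
#5 T0 reads 2
#6 T0 CAS(2→3) writes; counter now 3
#7 T1 CAS(2→3) fails; counter now 3
#8 T3 CAS(2→3) fails; counter now 3
#9 T0 reads 3
#10 T0 CAS(3→4) writes; counter now 4
#11 T1 reads 4
#12 T1 CAS(4→5) writes; counter now 5
#13 T3 reads 5
#14 T3 CAS(5→6) writes; counter now 6
#15 T0 reads 6
#16 T0 CAS(6→7) writes; counter now 7
Mismatch at 8.

step = 8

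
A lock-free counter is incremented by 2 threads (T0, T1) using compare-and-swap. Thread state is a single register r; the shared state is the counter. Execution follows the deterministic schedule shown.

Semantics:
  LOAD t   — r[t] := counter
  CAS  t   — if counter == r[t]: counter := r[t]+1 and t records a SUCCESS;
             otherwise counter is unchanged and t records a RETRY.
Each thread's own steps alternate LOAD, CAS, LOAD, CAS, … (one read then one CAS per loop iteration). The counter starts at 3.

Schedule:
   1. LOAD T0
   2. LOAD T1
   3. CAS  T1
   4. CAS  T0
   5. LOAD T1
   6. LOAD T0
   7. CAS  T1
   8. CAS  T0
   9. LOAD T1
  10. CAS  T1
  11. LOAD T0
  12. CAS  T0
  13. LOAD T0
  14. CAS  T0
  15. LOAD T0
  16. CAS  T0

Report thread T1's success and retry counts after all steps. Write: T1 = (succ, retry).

step 1: T0 LOAD ⇒ load; ctr=3 reg=3
step 2: T1 LOAD ⇒ load; ctr=3 reg=3
step 3: T1 CAS ⇒ ok; ctr=4 reg=3
step 4: T0 CAS ⇒ retry; ctr=4 reg=3
step 5: T1 LOAD ⇒ load; ctr=4 reg=4
step 6: T0 LOAD ⇒ load; ctr=4 reg=4
step 7: T1 CAS ⇒ ok; ctr=5 reg=4
step 8: T0 CAS ⇒ retry; ctr=5 reg=4
step 9: T1 LOAD ⇒ load; ctr=5 reg=5
step 10: T1 CAS ⇒ ok; ctr=6 reg=5
step 11: T0 LOAD ⇒ load; ctr=6 reg=6
step 12: T0 CAS ⇒ ok; ctr=7 reg=6
step 13: T0 LOAD ⇒ load; ctr=7 reg=7
step 14: T0 CAS ⇒ ok; ctr=8 reg=7
step 15: T0 LOAD ⇒ load; ctr=8 reg=8
step 16: T0 CAS ⇒ ok; ctr=9 reg=8

T1 = (3, 0)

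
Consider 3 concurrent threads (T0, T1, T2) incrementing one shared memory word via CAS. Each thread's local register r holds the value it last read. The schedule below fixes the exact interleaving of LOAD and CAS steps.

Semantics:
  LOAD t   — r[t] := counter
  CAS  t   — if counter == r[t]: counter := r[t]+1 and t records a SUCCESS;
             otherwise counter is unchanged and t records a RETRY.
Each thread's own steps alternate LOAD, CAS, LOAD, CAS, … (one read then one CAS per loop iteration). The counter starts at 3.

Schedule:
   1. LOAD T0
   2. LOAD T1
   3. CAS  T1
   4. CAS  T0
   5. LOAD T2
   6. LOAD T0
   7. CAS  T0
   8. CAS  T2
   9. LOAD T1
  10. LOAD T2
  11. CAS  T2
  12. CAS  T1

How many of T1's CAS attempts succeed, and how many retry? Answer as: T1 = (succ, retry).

T1 = (1, 1)

1. LOAD T0 → mem=3 r[T0]=3 [LOAD]
2. LOAD T1 → mem=3 r[T1]=3 [LOAD]
3. CAS T1 → mem=4 r[T1]=3 [OK]
4. CAS T0 → mem=4 r[T0]=3 [RETRY]
5. LOAD T2 → mem=4 r[T2]=4 [LOAD]
6. LOAD T0 → mem=4 r[T0]=4 [LOAD]
7. CAS T0 → mem=5 r[T0]=4 [OK]
8. CAS T2 → mem=5 r[T2]=4 [RETRY]
9. LOAD T1 → mem=5 r[T1]=5 [LOAD]
10. LOAD T2 → mem=5 r[T2]=5 [LOAD]
11. CAS T2 → mem=6 r[T2]=5 [OK]
12. CAS T1 → mem=6 r[T1]=5 [RETRY]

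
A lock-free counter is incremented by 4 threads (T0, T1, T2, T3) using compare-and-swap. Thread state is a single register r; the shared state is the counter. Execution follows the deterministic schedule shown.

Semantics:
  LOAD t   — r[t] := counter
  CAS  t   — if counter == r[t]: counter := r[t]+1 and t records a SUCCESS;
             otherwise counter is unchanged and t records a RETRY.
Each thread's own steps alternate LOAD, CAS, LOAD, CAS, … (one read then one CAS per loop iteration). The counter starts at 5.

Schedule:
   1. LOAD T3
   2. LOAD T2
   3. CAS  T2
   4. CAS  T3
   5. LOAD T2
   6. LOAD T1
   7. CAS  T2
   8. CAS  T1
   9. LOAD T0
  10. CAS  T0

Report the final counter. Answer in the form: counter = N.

#1 T3 reads 5
#2 T2 reads 5
#3 T2 CAS(5→6) writes; counter now 6
#4 T3 CAS(5→6) fails; counter now 6
#5 T2 reads 6
#6 T1 reads 6
#7 T2 CAS(6→7) writes; counter now 7
#8 T1 CAS(6→7) fails; counter now 7
#9 T0 reads 7
#10 T0 CAS(7→8) writes; counter now 8

counter = 8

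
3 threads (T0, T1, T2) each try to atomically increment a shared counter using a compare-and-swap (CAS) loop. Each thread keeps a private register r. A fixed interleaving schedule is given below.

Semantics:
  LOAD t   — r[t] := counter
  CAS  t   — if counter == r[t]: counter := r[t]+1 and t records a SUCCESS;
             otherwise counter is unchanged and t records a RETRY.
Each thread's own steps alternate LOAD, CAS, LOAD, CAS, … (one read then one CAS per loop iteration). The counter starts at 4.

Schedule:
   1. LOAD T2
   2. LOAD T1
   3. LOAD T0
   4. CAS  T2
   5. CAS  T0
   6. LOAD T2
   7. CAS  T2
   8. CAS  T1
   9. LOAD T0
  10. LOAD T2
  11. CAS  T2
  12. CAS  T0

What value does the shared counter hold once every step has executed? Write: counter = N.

#1 T2 reads 4
#2 T1 reads 4
#3 T0 reads 4
#4 T2 CAS(4→5) writes; counter now 5
#5 T0 CAS(4→5) fails; counter now 5
#6 T2 reads 5
#7 T2 CAS(5→6) writes; counter now 6
#8 T1 CAS(4→5) fails; counter now 6
#9 T0 reads 6
#10 T2 reads 6
#11 T2 CAS(6→7) writes; counter now 7
#12 T0 CAS(6→7) fails; counter now 7

counter = 7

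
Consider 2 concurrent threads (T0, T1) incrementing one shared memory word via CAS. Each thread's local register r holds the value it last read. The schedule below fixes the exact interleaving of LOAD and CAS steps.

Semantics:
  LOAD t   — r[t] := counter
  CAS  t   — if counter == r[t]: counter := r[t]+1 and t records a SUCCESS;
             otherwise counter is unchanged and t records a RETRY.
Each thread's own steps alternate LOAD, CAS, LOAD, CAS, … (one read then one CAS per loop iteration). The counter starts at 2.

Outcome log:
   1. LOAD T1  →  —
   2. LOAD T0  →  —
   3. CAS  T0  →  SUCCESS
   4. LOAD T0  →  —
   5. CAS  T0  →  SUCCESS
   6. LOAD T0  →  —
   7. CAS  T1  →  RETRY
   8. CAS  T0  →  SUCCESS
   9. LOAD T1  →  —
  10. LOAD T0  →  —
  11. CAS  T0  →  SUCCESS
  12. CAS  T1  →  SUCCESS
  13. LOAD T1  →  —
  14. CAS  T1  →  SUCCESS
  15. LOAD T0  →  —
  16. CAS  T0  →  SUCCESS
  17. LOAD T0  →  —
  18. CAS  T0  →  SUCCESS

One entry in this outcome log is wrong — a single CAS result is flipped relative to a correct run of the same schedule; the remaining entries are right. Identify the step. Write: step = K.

step = 12

Reference trace:
T1 LOAD — after: cnt=2, r=2 — load
T0 LOAD — after: cnt=2, r=2 — load
T0 CAS — after: cnt=3, r=2 — ok
T0 LOAD — after: cnt=3, r=3 — load
T0 CAS — after: cnt=4, r=3 — ok
T0 LOAD — after: cnt=4, r=4 — load
T1 CAS — after: cnt=4, r=2 — retry
T0 CAS — after: cnt=5, r=4 — ok
T1 LOAD — after: cnt=5, r=5 — load
T0 LOAD — after: cnt=5, r=5 — load
T0 CAS — after: cnt=6, r=5 — ok
T1 CAS — after: cnt=6, r=5 — retry
T1 LOAD — after: cnt=6, r=6 — load
T1 CAS — after: cnt=7, r=6 — ok
T0 LOAD — after: cnt=7, r=7 — load
T0 CAS — after: cnt=8, r=7 — ok
T0 LOAD — after: cnt=8, r=8 — load
T0 CAS — after: cnt=9, r=8 — ok
Log disagrees first at step 12.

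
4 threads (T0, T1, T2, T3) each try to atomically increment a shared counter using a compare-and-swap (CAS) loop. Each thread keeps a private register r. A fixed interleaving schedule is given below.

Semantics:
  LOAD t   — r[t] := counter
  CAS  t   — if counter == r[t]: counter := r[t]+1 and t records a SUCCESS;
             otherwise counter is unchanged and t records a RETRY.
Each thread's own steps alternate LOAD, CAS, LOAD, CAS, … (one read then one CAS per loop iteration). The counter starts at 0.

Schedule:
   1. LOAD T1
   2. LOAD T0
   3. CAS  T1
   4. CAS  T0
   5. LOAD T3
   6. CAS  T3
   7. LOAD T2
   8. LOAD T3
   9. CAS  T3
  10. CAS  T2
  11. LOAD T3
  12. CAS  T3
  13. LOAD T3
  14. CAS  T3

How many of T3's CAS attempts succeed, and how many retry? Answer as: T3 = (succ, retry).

T3 = (4, 0)

1. LOAD T1 → mem=0 r[T1]=0 [LOAD]
2. LOAD T0 → mem=0 r[T0]=0 [LOAD]
3. CAS T1 → mem=1 r[T1]=0 [OK]
4. CAS T0 → mem=1 r[T0]=0 [RETRY]
5. LOAD T3 → mem=1 r[T3]=1 [LOAD]
6. CAS T3 → mem=2 r[T3]=1 [OK]
7. LOAD T2 → mem=2 r[T2]=2 [LOAD]
8. LOAD T3 → mem=2 r[T3]=2 [LOAD]
9. CAS T3 → mem=3 r[T3]=2 [OK]
10. CAS T2 → mem=3 r[T2]=2 [RETRY]
11. LOAD T3 → mem=3 r[T3]=3 [LOAD]
12. CAS T3 → mem=4 r[T3]=3 [OK]
13. LOAD T3 → mem=4 r[T3]=4 [LOAD]
14. CAS T3 → mem=5 r[T3]=4 [OK]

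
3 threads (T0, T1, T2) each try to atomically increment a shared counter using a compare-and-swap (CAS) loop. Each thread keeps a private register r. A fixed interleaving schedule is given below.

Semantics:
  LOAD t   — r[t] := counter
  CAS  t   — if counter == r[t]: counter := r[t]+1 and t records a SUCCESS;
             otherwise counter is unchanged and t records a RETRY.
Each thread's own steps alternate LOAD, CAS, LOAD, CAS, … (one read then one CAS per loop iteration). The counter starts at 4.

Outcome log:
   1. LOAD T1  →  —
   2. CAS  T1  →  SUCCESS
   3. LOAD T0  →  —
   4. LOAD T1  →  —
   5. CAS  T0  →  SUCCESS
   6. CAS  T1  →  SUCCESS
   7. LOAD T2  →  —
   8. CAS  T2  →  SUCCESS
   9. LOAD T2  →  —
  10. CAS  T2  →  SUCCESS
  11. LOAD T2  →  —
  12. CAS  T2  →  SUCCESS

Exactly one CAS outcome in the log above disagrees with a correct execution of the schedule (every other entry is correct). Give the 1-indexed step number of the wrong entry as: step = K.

step = 6

Correct run:
   1) LOAD T1:  M=4  r_T1=4
   2) CAS  T1:  M=5  r_T1=4 ✓
   3) LOAD T0:  M=5  r_T0=5
   4) LOAD T1:  M=5  r_T1=5
   5) CAS  T0:  M=6  r_T0=5 ✓
   6) CAS  T1:  M=6  r_T1=5 ✗
   7) LOAD T2:  M=6  r_T2=6
   8) CAS  T2:  M=7  r_T2=6 ✓
   9) LOAD T2:  M=7  r_T2=7
  10) CAS  T2:  M=8  r_T2=7 ✓
  11) LOAD T2:  M=8  r_T2=8
  12) CAS  T2:  M=9  r_T2=8 ✓
Flip is step 6.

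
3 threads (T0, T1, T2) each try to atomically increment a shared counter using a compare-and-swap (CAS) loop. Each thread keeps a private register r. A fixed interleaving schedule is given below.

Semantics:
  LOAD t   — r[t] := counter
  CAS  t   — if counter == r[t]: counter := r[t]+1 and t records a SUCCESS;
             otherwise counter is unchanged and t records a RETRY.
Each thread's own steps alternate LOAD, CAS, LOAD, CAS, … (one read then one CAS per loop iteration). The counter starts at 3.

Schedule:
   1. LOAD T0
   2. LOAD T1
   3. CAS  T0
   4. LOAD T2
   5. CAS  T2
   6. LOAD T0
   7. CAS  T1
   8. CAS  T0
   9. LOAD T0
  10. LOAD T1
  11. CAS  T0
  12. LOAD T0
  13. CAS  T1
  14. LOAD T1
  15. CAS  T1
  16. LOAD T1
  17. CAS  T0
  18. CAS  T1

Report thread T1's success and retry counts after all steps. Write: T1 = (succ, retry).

#1 T0 reads 3
#2 T1 reads 3
#3 T0 CAS(3→4) writes; counter now 4
#4 T2 reads 4
#5 T2 CAS(4→5) writes; counter now 5
#6 T0 reads 5
#7 T1 CAS(3→4) fails; counter now 5
#8 T0 CAS(5→6) writes; counter now 6
#9 T0 reads 6
#10 T1 reads 6
#11 T0 CAS(6→7) writes; counter now 7
#12 T0 reads 7
#13 T1 CAS(6→7) fails; counter now 7
#14 T1 reads 7
#15 T1 CAS(7→8) writes; counter now 8
#16 T1 reads 8
#17 T0 CAS(7→8) fails; counter now 8
#18 T1 CAS(8→9) writes; counter now 9

T1 = (2, 2)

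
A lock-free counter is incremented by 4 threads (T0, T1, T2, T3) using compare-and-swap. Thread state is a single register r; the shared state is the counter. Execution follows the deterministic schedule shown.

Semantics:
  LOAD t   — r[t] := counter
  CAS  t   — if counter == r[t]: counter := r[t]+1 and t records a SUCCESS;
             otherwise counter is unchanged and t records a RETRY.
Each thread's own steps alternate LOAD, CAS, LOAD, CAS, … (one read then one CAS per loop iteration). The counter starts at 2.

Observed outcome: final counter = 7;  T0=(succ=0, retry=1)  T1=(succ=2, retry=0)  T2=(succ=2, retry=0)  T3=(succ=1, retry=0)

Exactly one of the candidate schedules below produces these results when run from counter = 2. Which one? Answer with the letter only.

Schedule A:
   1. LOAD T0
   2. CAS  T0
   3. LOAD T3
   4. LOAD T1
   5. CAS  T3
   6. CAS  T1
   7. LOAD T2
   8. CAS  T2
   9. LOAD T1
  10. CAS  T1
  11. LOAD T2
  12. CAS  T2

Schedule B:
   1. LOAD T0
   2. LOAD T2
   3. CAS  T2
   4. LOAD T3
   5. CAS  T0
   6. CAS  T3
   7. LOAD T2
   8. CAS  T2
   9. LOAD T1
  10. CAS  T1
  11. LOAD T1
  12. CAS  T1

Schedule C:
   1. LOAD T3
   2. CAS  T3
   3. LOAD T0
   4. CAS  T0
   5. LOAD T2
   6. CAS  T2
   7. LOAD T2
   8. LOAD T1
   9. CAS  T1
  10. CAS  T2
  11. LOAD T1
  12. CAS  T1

B

Tracing schedule B:
#1 T0 reads 2
#2 T2 reads 2
#3 T2 CAS(2→3) writes; counter now 3
#4 T3 reads 3
#5 T0 CAS(2→3) fails; counter now 3
#6 T3 CAS(3→4) writes; counter now 4
#7 T2 reads 4
#8 T2 CAS(4→5) writes; counter now 5
#9 T1 reads 5
#10 T1 CAS(5→6) writes; counter now 6
#11 T1 reads 6
#12 T1 CAS(6→7) writes; counter now 7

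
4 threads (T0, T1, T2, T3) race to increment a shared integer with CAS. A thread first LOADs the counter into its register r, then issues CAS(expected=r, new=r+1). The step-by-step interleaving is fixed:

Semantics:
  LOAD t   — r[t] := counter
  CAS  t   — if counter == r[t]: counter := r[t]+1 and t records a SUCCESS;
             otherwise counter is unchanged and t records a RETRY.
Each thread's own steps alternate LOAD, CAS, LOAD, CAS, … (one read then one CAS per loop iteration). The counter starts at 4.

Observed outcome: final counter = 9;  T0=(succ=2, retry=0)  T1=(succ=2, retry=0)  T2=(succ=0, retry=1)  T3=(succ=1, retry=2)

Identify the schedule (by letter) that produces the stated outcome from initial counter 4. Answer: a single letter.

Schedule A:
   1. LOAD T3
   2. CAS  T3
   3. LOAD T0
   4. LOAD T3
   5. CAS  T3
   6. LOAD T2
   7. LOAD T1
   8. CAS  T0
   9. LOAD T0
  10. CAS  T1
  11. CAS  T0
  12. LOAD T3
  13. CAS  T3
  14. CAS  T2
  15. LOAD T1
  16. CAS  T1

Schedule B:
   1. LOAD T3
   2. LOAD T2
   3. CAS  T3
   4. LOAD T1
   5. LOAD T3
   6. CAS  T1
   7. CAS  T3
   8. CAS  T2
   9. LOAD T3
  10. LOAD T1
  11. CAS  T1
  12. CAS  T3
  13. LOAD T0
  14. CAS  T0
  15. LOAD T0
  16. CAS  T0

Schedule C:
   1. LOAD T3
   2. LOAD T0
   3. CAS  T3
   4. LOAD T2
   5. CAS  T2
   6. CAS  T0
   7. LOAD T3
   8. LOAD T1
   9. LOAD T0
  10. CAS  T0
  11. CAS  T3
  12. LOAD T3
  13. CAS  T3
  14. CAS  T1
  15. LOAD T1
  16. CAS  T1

Run B:
#1 T3 reads 4
#2 T2 reads 4
#3 T3 CAS(4→5) writes; counter now 5
#4 T1 reads 5
#5 T3 reads 5
#6 T1 CAS(5→6) writes; counter now 6
#7 T3 CAS(5→6) fails; counter now 6
#8 T2 CAS(4→5) fails; counter now 6
#9 T3 reads 6
#10 T1 reads 6
#11 T1 CAS(6→7) writes; counter now 7
#12 T3 CAS(6→7) fails; counter now 7
#13 T0 reads 7
#14 T0 CAS(7→8) writes; counter now 8
#15 T0 reads 8
#16 T0 CAS(8→9) writes; counter now 9

B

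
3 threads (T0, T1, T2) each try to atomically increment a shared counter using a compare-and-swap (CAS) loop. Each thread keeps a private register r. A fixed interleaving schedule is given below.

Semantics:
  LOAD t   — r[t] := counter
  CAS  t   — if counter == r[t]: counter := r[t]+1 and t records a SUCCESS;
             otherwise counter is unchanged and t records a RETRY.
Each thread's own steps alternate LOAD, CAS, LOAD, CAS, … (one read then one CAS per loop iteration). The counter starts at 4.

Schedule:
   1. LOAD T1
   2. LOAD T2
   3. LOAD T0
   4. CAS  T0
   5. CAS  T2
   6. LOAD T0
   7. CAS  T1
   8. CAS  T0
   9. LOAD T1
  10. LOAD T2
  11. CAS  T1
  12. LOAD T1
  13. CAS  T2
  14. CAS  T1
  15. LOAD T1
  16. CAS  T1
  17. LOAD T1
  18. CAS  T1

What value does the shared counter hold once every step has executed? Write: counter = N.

counter = 10

#1 T1 reads 4
#2 T2 reads 4
#3 T0 reads 4
#4 T0 CAS(4→5) writes; counter now 5
#5 T2 CAS(4→5) fails; counter now 5
#6 T0 reads 5
#7 T1 CAS(4→5) fails; counter now 5
#8 T0 CAS(5→6) writes; counter now 6
#9 T1 reads 6
#10 T2 reads 6
#11 T1 CAS(6→7) writes; counter now 7
#12 T1 reads 7
#13 T2 CAS(6→7) fails; counter now 7
#14 T1 CAS(7→8) writes; counter now 8
#15 T1 reads 8
#16 T1 CAS(8→9) writes; counter now 9
#17 T1 reads 9
#18 T1 CAS(9→10) writes; counter now 10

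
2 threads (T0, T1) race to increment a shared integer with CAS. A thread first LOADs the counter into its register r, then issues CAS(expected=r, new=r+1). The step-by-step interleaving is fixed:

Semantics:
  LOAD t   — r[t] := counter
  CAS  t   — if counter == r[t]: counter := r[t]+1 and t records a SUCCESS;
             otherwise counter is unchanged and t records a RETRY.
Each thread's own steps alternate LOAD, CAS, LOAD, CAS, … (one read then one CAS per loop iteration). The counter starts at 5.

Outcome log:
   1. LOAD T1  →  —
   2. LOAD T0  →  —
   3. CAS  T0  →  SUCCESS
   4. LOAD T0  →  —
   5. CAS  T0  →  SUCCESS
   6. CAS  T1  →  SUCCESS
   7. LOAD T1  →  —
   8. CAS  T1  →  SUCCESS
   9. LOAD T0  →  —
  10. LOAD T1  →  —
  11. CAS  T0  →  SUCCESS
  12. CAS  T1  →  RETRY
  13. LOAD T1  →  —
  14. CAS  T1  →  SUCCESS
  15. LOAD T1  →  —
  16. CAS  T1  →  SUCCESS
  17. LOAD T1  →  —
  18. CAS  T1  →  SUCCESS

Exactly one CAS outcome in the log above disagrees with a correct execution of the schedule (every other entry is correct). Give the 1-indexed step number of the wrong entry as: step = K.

Correct run:
1. LOAD T1 → mem=5 r[T1]=5 [LOAD]
2. LOAD T0 → mem=5 r[T0]=5 [LOAD]
3. CAS T0 → mem=6 r[T0]=5 [OK]
4. LOAD T0 → mem=6 r[T0]=6 [LOAD]
5. CAS T0 → mem=7 r[T0]=6 [OK]
6. CAS T1 → mem=7 r[T1]=5 [RETRY]
7. LOAD T1 → mem=7 r[T1]=7 [LOAD]
8. CAS T1 → mem=8 r[T1]=7 [OK]
9. LOAD T0 → mem=8 r[T0]=8 [LOAD]
10. LOAD T1 → mem=8 r[T1]=8 [LOAD]
11. CAS T0 → mem=9 r[T0]=8 [OK]
12. CAS T1 → mem=9 r[T1]=8 [RETRY]
13. LOAD T1 → mem=9 r[T1]=9 [LOAD]
14. CAS T1 → mem=10 r[T1]=9 [OK]
15. LOAD T1 → mem=10 r[T1]=10 [LOAD]
16. CAS T1 → mem=11 r[T1]=10 [OK]
17. LOAD T1 → mem=11 r[T1]=11 [LOAD]
18. CAS T1 → mem=12 r[T1]=11 [OK]
Log disagrees first at step 6.

step = 6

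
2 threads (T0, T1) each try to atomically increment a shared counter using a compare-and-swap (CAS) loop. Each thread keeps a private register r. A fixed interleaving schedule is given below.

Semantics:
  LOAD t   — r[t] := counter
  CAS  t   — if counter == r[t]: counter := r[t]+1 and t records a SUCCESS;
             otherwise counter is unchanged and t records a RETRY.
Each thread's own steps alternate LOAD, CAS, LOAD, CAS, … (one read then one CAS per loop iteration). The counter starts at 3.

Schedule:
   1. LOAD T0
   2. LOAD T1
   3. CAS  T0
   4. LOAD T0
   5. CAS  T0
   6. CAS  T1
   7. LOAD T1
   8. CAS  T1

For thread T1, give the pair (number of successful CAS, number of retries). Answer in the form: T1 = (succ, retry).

[1] T0.load  rd  (counter 3, T0.r 3)
[2] T1.load  rd  (counter 3, T1.r 3)
[3] T0.cas  hit  (counter 4, T0.r 3)
[4] T0.load  rd  (counter 4, T0.r 4)
[5] T0.cas  hit  (counter 5, T0.r 4)
[6] T1.cas  miss  (counter 5, T1.r 3)
[7] T1.load  rd  (counter 5, T1.r 5)
[8] T1.cas  hit  (counter 6, T1.r 5)

T1 = (1, 1)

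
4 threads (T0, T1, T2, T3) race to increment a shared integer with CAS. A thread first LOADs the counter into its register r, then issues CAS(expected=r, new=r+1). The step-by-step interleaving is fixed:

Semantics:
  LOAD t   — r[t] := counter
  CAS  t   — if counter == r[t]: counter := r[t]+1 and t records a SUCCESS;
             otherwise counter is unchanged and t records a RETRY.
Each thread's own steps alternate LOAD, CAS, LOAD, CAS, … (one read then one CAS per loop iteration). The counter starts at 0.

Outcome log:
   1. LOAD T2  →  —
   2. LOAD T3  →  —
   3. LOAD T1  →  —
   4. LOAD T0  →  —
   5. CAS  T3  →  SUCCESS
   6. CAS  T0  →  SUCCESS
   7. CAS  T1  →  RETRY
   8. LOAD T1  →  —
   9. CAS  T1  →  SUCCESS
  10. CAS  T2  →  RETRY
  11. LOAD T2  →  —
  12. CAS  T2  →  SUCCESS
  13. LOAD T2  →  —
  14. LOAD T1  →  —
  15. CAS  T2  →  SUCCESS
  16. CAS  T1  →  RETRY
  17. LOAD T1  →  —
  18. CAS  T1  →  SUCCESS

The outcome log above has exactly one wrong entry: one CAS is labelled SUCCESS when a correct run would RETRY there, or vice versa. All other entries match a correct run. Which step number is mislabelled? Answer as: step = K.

Correct run:
T2 LOAD — after: cnt=0, r=0 — load
T3 LOAD — after: cnt=0, r=0 — load
T1 LOAD — after: cnt=0, r=0 — load
T0 LOAD — after: cnt=0, r=0 — load
T3 CAS — after: cnt=1, r=0 — ok
T0 CAS — after: cnt=1, r=0 — retry
T1 CAS — after: cnt=1, r=0 — retry
T1 LOAD — after: cnt=1, r=1 — load
T1 CAS — after: cnt=2, r=1 — ok
T2 CAS — after: cnt=2, r=0 — retry
T2 LOAD — after: cnt=2, r=2 — load
T2 CAS — after: cnt=3, r=2 — ok
T2 LOAD — after: cnt=3, r=3 — load
T1 LOAD — after: cnt=3, r=3 — load
T2 CAS — after: cnt=4, r=3 — ok
T1 CAS — after: cnt=4, r=3 — retry
T1 LOAD — after: cnt=4, r=4 — load
T1 CAS — after: cnt=5, r=4 — ok
Log disagrees first at step 6.

step = 6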